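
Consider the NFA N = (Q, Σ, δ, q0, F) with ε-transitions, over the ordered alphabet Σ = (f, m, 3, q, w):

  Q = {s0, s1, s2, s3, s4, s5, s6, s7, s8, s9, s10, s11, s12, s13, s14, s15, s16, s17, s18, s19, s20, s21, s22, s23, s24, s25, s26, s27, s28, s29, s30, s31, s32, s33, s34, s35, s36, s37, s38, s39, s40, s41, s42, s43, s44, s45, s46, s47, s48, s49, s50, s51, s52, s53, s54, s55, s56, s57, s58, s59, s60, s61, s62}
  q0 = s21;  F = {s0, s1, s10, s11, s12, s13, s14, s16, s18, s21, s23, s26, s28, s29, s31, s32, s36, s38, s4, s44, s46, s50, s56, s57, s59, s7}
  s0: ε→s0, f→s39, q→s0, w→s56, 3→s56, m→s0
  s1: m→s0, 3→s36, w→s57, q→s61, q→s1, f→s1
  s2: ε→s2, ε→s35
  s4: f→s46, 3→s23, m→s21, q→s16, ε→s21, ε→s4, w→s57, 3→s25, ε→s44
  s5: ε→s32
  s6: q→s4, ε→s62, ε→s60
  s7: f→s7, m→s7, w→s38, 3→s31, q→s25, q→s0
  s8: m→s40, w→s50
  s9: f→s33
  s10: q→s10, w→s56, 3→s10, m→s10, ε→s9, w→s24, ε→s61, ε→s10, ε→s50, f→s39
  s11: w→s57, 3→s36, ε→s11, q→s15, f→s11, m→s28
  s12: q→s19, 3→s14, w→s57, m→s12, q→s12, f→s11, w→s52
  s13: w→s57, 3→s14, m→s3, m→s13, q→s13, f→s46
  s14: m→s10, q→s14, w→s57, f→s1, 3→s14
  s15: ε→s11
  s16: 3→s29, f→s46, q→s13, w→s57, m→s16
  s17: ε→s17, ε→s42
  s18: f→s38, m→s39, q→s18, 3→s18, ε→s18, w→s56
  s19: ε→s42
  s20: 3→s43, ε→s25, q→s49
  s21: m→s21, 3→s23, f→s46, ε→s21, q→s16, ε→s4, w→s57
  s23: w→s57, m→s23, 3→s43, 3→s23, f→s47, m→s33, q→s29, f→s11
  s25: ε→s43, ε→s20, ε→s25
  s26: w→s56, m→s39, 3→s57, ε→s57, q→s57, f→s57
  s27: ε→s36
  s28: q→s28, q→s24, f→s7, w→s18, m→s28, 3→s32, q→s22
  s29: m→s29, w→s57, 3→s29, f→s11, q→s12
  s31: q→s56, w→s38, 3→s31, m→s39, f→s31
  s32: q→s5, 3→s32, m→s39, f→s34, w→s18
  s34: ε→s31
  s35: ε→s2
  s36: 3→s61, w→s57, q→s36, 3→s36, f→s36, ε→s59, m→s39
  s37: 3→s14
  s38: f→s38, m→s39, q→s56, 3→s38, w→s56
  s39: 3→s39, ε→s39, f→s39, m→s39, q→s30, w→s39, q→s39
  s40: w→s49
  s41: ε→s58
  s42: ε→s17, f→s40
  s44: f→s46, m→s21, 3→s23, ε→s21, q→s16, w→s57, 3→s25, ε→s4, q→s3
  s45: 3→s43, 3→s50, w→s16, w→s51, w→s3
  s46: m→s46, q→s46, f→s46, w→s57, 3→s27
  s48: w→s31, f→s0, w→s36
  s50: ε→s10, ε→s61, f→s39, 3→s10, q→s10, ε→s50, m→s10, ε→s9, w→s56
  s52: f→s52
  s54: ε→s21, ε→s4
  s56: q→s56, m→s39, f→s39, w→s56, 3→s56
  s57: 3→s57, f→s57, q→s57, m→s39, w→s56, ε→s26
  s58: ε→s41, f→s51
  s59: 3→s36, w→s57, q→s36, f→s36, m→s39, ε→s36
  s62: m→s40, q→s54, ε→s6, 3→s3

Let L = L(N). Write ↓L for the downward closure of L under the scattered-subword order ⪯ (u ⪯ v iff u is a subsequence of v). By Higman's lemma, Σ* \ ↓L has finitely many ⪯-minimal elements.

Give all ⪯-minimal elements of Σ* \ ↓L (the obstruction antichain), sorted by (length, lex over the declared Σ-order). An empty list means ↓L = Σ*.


A = [wm, f3m, wwf, qq3mf, 3fmfqf].

|Q|=63, |F|=26, |δ|=218 (45 ε).
min D↑ (22 st, q0=0, F={9}): 0:f→1,m→0,3→2,q→3,w→4 1:f→1,m→1,3→5,q→1,w→4 2:f→6,m→2,3→2,q→7,w→4 3:f→1,m→3,3→7,q→8,w→4 4:f→4,m→9,3→4,q→4,w→10 5:f→5,m→9,3→5,q→5,w→4 6:f→6,m→11,3→5,q→6,w→4 7:f→6,m→7,3→7,q→12,w→4 8:f→1,m→8,3→13,q→8,w→4 9:f→9,m→9,3→9,q→9,w→9 10:f→9,m→9,3→10,q→10,w→10 11:f→14,m→11,3→15,q→11,w→16 12:f→6,m→12,3→13,q→12,w→4 13:f→17,m→18,3→13,q→13,w→4 14:f→14,m→14,3→19,q→20,w→21 15:f→19,m→9,3→15,q→15,w→16 16:f→21,m→9,3→16,q→16,w→10 17:f→17,m→20,3→5,q→17,w→4 18:f→9,m→18,3→18,q→18,w→10 19:f→19,m→9,3→19,q→10,w→21 20:f→9,m→20,3→10,q→20,w→10 21:f→21,m→9,3→21,q→10,w→10 [Hopcroft].
'wm': N↓-sim [48, 10, 2] end={s30,s39} rej; 2/2 del acc.
'f3m': run [48, 32, 16, 2] end={s30,s39} — reject; 3/3 deletions ∈↓L.
'wwf': |S_i|=[48, 10, 3, 2] end={s30,s39} rej; 3/3 del acc.
'qq3mf': run [48, 43, 41, 24, 10, 3] end={s30,s33,s39} rej; 5/5 deletions ∈↓L.
'3fmfqf': run [48, 41, 30, 18, 12, 8, 2] end={s30,s39} rej; 6/6 deletions ∈↓L.
5 obstructions.


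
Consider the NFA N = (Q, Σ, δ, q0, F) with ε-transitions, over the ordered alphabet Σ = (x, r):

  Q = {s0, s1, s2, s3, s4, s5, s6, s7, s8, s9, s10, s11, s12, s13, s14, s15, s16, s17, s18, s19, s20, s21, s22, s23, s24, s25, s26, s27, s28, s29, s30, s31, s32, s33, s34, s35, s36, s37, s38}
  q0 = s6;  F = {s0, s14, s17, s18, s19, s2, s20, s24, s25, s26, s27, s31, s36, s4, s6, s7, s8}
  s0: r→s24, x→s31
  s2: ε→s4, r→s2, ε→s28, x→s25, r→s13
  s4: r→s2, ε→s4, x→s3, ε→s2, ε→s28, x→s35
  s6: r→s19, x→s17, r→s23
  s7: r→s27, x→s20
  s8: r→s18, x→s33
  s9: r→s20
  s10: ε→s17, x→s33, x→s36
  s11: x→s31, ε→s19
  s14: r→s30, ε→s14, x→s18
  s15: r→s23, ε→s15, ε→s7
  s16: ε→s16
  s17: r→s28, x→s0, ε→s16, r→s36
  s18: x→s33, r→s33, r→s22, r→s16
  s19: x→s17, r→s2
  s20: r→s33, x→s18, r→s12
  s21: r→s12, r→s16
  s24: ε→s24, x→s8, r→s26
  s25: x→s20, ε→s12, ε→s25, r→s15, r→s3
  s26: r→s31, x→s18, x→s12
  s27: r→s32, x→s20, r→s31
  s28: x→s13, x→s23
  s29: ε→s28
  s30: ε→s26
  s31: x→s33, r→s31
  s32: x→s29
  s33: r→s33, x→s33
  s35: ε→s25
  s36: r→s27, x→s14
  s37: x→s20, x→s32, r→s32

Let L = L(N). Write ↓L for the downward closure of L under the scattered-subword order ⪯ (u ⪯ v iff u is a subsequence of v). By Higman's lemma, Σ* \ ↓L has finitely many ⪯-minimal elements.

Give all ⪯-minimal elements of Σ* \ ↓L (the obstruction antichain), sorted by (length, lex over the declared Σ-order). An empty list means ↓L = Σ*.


|Q|=39, |F|=17, |δ|=77 (18 ε).
min D↑ (17 st, q0=0, F={11}): 0:x→1,r→2 1:x→3,r→4 2:x→1,r→5 3:x→6,r→7 4:x→8,r→9 5:x→10,r→5 6:x→11,r→6 7:x→12,r→13 8:x→14,r→13 9:x→15,r→6 10:x→15,r→16 11:x→11,r→11 12:x→11,r→14 13:x→14,r→6 14:x→11,r→11 15:x→14,r→11 16:x→15,r→9 (ε-aug+det+¬).
'xxxx': |S_i|=[30, 26, 17, 9, 1] end={s33} ∉↓L; 4/4 deletions ∈↓L.
'xrxxr': N↓-sim [30, 26, 22, 15, 7, 3] end={s16,s22,s33} ∉↓L; 5/5 deletions ∈↓L.
'xrrxr': |S_i|=[30, 26, 22, 15, 10, 4] end={s12,s16,s22,s33} ∉↓L; 5/5 single-dels accept.
'xrrrx': N↓-sim [30, 26, 22, 15, 10, 5] end={s13,s23,s28,s29,s33} ∉↓L; 5/5 single-dels accept.
'rrxxr': |S_i|=[30, 29, 26, 22, 10, 4] end={s12,s16,s22,s33} rej; 5/5 del acc.
'xxrxrr': |S_i|=[30, 26, 17, 10, 6, 4, 3] end={s16,s22,s33} rej; 6/6 deletions ∈↓L.
6 words, ⪯-incomp.

min(Σ*\↓L) = [xxxx, xrxxr, xrrxr, xrrrx, rrxxr, xxrxrr].


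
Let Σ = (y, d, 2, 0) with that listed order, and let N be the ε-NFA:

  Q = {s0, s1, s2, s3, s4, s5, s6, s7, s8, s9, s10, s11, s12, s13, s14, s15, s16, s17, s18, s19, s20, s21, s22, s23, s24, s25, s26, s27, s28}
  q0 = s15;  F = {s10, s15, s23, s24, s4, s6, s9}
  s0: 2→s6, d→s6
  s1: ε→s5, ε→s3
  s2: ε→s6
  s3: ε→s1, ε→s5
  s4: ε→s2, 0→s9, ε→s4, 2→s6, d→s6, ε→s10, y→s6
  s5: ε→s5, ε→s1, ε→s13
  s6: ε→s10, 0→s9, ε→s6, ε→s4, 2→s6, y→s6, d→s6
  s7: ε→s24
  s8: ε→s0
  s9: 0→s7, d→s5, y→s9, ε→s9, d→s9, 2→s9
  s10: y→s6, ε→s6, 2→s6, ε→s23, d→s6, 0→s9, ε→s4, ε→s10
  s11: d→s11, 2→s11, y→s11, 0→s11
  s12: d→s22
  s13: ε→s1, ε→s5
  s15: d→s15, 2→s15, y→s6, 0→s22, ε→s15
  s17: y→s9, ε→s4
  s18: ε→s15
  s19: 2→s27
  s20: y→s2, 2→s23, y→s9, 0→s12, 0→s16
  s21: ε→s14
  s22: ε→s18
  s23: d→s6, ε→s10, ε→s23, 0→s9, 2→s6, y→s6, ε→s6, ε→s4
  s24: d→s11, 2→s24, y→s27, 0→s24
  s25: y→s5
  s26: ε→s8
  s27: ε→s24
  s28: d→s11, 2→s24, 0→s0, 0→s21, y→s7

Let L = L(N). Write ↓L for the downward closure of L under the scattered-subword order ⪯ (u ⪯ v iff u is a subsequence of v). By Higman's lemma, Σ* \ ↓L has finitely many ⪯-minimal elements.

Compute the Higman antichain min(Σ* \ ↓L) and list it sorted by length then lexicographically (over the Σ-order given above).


min(Σ*\↓L) = [y00d].

|Q|=29, |F|=7, |δ|=83 (34 ε).
min D↑ (5 st, q0=0, F={4}): 0:y→1,d→0,2→0,0→0 1:y→1,d→1,2→1,0→2 2:y→2,d→2,2→2,0→3 3:y→3,d→4,2→3,0→3 4:y→4,d→4,2→4,0→4.
'y00d': |S_i|=[17, 14, 9, 4, 1] end={s11} rej; 4/4 deletions ∈↓L.
1 minimals (antichain).


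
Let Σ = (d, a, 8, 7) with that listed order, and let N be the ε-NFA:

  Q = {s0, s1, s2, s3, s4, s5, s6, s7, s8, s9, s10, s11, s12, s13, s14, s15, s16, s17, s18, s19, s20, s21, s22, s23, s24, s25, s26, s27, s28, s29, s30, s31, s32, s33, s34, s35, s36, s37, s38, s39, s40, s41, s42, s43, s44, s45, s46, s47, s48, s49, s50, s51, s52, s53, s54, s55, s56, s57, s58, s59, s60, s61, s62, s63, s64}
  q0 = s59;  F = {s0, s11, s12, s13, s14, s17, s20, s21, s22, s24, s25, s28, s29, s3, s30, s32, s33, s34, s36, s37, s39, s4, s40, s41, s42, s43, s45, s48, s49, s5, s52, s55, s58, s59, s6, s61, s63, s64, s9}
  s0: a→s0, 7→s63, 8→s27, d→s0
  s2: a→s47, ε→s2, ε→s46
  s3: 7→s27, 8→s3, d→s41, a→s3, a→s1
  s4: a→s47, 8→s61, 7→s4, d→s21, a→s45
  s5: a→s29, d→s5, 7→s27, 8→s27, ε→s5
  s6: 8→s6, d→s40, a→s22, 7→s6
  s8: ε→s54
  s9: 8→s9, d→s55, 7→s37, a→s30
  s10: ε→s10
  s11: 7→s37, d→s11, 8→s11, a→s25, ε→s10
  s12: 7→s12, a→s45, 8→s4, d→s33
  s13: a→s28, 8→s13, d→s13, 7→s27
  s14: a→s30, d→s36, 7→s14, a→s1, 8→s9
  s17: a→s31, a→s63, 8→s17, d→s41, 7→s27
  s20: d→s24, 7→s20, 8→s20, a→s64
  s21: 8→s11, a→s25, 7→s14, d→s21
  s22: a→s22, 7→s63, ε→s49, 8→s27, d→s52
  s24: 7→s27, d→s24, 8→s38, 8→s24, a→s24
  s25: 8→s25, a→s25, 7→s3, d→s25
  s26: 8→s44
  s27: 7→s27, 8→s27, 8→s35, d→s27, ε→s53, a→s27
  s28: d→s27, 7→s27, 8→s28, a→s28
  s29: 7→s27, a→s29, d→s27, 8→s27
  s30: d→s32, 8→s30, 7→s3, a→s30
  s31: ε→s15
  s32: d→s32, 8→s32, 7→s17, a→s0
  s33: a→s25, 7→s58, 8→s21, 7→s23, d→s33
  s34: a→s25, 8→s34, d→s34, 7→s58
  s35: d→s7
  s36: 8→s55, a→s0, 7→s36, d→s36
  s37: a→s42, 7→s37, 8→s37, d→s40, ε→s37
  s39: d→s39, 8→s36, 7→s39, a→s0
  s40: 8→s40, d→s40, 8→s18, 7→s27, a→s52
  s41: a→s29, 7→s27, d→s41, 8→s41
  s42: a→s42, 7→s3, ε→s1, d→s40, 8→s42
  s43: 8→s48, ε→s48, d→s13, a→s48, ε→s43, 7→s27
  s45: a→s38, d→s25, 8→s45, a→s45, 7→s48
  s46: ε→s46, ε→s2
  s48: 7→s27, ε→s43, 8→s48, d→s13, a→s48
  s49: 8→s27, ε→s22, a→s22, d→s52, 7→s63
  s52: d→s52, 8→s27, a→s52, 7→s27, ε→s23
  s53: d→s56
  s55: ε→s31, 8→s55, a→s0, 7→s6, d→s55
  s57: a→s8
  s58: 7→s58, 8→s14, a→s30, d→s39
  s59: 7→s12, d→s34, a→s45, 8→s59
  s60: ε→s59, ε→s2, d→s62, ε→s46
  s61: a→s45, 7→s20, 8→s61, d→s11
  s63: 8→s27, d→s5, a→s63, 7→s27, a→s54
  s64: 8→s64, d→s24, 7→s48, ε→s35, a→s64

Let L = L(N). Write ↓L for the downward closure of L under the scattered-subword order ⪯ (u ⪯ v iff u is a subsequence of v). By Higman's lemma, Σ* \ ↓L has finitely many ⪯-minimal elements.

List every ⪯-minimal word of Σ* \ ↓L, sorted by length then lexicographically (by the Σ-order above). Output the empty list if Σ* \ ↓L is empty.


Antichain: [a77, d7da8, a7dad, 7887d7].

|Q|=65, |F|=39, |δ|=199 (23 ε).
min D↑ (38 st, q0=0, F={14}): 0:d→1,a→2,8→0,7→3 1:d→1,a→4,8→1,7→5 2:d→4,a→2,8→2,7→6 3:d→7,a→2,8→8,7→3 4:d→4,a→4,8→4,7→9 5:d→10,a→11,8→12,7→5 6:d→13,a→6,8→6,7→14 7:d→7,a→4,8→15,7→5 8:d→15,a→2,8→16,7→8 9:d→17,a→9,8→9,7→14 10:d→10,a→18,8→19,7→10 11:d→20,a→11,8→11,7→9 12:d→19,a→11,8→21,7→12 13:d→13,a→22,8→13,7→14 14:d→14,a→14,8→14,7→14 15:d→15,a→4,8→23,7→12 16:d→23,a→2,8→16,7→24 17:d→17,a→25,8→17,7→14 18:d→18,a→18,8→14,7→26 19:d→19,a→18,8→27,7→19 20:d→20,a→18,8→20,7→28 21:d→27,a→11,8→21,7→29 22:d→14,a→22,8→22,7→14 23:d→23,a→4,8→23,7→29 24:d→30,a→31,8→24,7→24 25:d→14,a→25,8→14,7→14 26:d→32,a→26,8→14,7→14 27:d→27,a→18,8→27,7→33 28:d→17,a→26,8→28,7→14 29:d→34,a→35,8→29,7→29 30:d→30,a→30,8→30,7→14 31:d→30,a→31,8→31,7→6 32:d→32,a→25,8→14,7→14 33:d→34,a→36,8→33,7→33 34:d→34,a→37,8→34,7→14 35:d→34,a→35,8→35,7→9 36:d→37,a→36,8→14,7→26 37:d→37,a→37,8→14,7→14 [Hopcroft].
'a77': run [53, 35, 19, 5] end={s27,s35,s53,s56,s7} rej; 3/3 del acc.
'd7da8': run [53, 43, 33, 25, 16, 5] end={s27,s35,s53,s56,s7} rej; 5/5 deletions ∈↓L.
'a7dad': |S_i|=[53, 35, 19, 10, 7, 5] end={s27,s35,s53,s56,s7} rej; 5/5 single-dels accept.
'7887d7': N↓-sim [53, 51, 47, 42, 32, 16, 5] end={s27,s35,s53,s56,s7} ∉↓L; 6/6 del acc.
4 words, ⪯-incomp.


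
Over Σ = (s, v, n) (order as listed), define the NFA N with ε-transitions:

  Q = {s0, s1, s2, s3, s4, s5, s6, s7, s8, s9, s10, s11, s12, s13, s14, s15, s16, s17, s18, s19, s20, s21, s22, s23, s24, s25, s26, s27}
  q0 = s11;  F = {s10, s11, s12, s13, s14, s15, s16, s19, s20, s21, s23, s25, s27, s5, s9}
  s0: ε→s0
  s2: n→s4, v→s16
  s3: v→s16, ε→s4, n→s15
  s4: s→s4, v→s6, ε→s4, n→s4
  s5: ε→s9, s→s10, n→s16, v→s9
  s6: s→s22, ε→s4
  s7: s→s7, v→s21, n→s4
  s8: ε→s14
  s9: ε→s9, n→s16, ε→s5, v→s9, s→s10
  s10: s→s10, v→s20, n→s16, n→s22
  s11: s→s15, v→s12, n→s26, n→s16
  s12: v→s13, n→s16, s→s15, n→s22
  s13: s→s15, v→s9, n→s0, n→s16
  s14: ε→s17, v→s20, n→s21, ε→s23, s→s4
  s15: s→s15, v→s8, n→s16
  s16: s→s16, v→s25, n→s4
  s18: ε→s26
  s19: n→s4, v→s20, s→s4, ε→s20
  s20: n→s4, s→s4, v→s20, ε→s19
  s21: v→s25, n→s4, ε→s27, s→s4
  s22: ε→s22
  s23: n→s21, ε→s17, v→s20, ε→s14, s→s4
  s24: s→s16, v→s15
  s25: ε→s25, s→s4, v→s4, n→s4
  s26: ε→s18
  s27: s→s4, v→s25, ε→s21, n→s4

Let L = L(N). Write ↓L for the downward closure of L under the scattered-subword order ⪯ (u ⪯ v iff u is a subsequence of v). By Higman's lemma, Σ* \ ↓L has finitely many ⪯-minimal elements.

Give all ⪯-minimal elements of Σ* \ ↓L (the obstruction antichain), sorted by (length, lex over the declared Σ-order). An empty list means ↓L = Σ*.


A = [nn, svs, nvs, nvv, svvn, vvvsvn].

|Q|=28, |F|=15, |δ|=82 (20 ε).
min D↑ (12 st, q0=0, F={7}): 0:s→1,v→2,n→3 1:s→1,v→4,n→3 2:s→1,v→5,n→3 3:s→3,v→6,n→7 4:s→7,v→8,n→9 5:s→1,v→10,n→3 6:s→7,v→7,n→7 7:s→7,v→7,n→7 8:s→7,v→8,n→7 9:s→7,v→6,n→7 10:s→11,v→10,n→3 11:s→11,v→8,n→3 (ε-aug+det+¬).
'nn': run [23, 10, 3] end={s22,s4,s6} ∉↓L; 2/2 single-dels accept.
'svs': |S_i|=[23, 15, 12, 3] end={s22,s4,s6} rej; 3/3 single-dels accept.
'nvs': |S_i|=[23, 10, 4, 3] end={s22,s4,s6} ∉↓L; 3/3 single-dels accept.
'nvv': run [23, 10, 4, 3] end={s22,s4,s6} ∉↓L; 3/3 deletions ∈↓L.
'svvn': run [23, 15, 12, 6, 3] end={s22,s4,s6} rej; 4/4 deletions ∈↓L.
'vvvsvn': run [23, 20, 19, 16, 8, 6, 3] end={s22,s4,s6} — reject; 6/6 del acc.
6 minimals (antichain).


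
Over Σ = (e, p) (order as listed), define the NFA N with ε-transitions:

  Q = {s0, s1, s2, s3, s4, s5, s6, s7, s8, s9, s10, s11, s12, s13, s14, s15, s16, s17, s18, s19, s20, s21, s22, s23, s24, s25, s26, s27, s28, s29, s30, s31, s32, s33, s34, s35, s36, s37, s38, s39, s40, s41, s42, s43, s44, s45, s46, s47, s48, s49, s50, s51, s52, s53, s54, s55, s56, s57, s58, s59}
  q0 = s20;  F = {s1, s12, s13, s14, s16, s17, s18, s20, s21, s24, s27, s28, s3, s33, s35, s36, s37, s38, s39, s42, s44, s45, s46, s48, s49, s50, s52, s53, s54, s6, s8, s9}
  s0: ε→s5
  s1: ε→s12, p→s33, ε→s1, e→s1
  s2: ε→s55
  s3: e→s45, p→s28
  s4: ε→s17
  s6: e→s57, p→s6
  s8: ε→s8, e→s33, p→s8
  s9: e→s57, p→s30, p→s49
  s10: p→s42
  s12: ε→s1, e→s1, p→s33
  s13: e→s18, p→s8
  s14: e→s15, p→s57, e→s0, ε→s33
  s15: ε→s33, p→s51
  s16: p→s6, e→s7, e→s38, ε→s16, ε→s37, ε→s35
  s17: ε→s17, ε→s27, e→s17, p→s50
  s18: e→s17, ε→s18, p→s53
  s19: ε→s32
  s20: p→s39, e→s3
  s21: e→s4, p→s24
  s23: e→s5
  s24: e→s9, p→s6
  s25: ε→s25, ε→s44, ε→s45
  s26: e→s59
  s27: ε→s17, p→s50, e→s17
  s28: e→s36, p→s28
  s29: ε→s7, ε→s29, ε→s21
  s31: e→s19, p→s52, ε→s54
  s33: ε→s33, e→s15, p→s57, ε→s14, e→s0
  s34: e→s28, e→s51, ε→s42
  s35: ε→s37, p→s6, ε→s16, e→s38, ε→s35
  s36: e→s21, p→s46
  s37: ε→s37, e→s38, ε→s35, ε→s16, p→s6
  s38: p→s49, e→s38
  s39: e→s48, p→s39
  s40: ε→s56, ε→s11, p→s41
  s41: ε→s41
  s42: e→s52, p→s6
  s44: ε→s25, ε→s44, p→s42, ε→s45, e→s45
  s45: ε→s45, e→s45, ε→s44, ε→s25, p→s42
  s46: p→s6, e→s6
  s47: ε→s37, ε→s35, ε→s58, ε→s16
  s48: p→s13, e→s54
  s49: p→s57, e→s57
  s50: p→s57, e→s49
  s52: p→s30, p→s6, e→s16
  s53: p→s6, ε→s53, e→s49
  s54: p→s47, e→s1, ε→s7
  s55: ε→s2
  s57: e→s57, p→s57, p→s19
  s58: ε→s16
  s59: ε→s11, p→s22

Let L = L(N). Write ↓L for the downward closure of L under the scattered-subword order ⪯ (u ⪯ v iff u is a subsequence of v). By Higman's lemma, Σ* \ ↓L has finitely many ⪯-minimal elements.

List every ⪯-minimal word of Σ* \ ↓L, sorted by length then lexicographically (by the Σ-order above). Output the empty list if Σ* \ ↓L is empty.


|Q|=60, |F|=32, |δ|=133 (51 ε).
min D↑ (27 st, q0=0, F={18}): 0:e→1,p→2 1:e→3,p→4 2:e→5,p→2 3:e→3,p→6 4:e→7,p→4 5:e→8,p→9 6:e→10,p→11 7:e→12,p→13 8:e→14,p→15 9:e→16,p→17 10:e→15,p→11 11:e→18,p→11 12:e→19,p→20 13:e→11,p→11 14:e→14,p→21 15:e→22,p→11 16:e→19,p→23 17:e→21,p→17 18:e→18,p→18 19:e→19,p→24 20:e→25,p→11 21:e→21,p→18 22:e→22,p→26 23:e→26,p→11 24:e→26,p→18 25:e→18,p→26 26:e→18,p→18 (ε-aug+det+¬).
'eeppe': N↓-sim [45, 43, 38, 26, 7, 3] end={s19,s32,s57} rej; 5/5 del acc.
'epepee': |S_i|=[45, 43, 35, 29, 12, 7, 3] end={s19,s32,s57} rej; 6/6 del acc.
'peeepp': N↓-sim [45, 40, 37, 31, 20, 12, 4] end={s19,s32,s51,s57} rej; 6/6 deletions ∈↓L.
'peppep': run [45, 40, 37, 29, 15, 10, 4] end={s19,s32,s51,s57} rej; 6/6 deletions ∈↓L.
4 words, ⪯-incomp.

min(Σ*\↓L) = [eeppe, epepee, peeepp, peppep].


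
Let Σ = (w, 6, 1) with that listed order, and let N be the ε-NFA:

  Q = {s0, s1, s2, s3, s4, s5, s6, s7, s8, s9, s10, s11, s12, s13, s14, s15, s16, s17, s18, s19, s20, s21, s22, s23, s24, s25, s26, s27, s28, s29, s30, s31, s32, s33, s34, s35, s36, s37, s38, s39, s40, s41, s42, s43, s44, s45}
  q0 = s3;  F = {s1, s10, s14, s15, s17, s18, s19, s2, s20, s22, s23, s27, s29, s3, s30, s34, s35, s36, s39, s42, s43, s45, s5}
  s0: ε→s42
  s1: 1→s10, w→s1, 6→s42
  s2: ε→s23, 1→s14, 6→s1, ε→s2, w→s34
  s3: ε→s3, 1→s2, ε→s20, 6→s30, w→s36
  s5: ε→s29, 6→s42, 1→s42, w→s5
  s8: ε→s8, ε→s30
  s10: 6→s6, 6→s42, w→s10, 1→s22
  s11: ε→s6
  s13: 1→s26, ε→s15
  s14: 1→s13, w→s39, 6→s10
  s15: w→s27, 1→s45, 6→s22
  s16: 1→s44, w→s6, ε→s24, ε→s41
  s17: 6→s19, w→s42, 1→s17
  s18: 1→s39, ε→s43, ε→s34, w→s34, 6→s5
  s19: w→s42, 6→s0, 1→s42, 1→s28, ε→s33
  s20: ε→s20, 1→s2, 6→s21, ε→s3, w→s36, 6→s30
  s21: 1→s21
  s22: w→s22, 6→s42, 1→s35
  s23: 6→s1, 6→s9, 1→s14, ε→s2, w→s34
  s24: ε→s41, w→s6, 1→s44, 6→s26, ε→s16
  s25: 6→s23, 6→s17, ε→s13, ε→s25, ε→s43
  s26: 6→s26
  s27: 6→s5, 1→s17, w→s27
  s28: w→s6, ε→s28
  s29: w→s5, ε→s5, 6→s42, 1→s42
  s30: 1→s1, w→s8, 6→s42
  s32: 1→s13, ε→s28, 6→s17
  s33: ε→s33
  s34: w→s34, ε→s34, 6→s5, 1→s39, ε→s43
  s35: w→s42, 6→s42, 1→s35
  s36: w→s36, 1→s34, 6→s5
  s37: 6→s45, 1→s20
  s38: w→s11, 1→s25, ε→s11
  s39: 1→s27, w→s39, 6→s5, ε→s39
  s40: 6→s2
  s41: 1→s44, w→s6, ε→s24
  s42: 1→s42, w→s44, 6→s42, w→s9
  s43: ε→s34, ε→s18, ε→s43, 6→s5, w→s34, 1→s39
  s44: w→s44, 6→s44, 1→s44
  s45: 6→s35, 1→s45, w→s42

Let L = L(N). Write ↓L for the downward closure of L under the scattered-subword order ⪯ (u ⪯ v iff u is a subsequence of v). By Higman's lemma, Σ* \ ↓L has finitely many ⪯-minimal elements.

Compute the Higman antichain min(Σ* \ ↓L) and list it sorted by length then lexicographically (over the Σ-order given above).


|Q|=46, |F|=23, |δ|=132 (35 ε).
min D↑ (19 st, q0=0, F={10}): 0:w→1,6→2,1→3 1:w→1,6→4,1→5 2:w→2,6→6,1→7 3:w→5,6→7,1→8 4:w→4,6→6,1→6 5:w→5,6→4,1→9 6:w→10,6→6,1→6 7:w→7,6→6,1→11 8:w→9,6→11,1→12 9:w→9,6→4,1→13 10:w→10,6→10,1→10 11:w→11,6→6,1→14 12:w→13,6→14,1→15 13:w→13,6→4,1→16 14:w→14,6→6,1→17 15:w→6,6→17,1→15 16:w→6,6→18,1→16 17:w→6,6→6,1→17 18:w→6,6→6,1→6.
'66w': run [33, 18, 6, 2] end={s44,s9} ∉↓L; 3/3 single-dels accept.
'w61w': run [33, 23, 10, 5, 3] end={s44,s6,s9} ∉↓L; 4/4 del acc.
'1111ww': N↓-sim [33, 28, 22, 19, 13, 4, 2] end={s44,s9} rej; 6/6 del acc.
3 obstructions.

min(Σ*\↓L) = [66w, w61w, 1111ww].


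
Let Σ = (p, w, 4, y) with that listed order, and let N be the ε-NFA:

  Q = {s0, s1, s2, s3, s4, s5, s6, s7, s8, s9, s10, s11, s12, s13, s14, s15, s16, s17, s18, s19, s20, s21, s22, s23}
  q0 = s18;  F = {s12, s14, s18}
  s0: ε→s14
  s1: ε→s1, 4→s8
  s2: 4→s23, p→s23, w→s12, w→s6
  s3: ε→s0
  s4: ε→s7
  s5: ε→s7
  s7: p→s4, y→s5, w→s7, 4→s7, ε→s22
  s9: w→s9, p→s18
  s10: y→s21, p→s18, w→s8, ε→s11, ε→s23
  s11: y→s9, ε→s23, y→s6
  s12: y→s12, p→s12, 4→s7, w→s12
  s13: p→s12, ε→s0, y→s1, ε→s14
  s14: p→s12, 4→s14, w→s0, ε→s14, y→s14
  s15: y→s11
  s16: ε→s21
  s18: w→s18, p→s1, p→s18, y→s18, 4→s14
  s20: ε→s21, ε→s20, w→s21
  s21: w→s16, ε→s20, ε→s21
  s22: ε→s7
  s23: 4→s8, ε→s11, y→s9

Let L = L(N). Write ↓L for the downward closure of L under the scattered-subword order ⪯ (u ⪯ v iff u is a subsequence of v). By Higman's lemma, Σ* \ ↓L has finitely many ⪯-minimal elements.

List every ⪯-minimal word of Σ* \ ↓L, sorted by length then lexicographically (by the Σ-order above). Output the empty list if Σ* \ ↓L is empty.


min(Σ*\↓L) = [4p4].

|Q|=24, |F|=3, |δ|=55 (19 ε).
min D↑ (4 st, q0=0, F={3}): 0:p→0,w→0,4→1,y→0 1:p→2,w→1,4→1,y→1 2:p→2,w→2,4→3,y→2 3:p→3,w→3,4→3,y→3.
'4p4': run [10, 8, 5, 4] end={s22,s4,s5,s7} rej; 3/3 deletions ∈↓L.
1 obstructions.


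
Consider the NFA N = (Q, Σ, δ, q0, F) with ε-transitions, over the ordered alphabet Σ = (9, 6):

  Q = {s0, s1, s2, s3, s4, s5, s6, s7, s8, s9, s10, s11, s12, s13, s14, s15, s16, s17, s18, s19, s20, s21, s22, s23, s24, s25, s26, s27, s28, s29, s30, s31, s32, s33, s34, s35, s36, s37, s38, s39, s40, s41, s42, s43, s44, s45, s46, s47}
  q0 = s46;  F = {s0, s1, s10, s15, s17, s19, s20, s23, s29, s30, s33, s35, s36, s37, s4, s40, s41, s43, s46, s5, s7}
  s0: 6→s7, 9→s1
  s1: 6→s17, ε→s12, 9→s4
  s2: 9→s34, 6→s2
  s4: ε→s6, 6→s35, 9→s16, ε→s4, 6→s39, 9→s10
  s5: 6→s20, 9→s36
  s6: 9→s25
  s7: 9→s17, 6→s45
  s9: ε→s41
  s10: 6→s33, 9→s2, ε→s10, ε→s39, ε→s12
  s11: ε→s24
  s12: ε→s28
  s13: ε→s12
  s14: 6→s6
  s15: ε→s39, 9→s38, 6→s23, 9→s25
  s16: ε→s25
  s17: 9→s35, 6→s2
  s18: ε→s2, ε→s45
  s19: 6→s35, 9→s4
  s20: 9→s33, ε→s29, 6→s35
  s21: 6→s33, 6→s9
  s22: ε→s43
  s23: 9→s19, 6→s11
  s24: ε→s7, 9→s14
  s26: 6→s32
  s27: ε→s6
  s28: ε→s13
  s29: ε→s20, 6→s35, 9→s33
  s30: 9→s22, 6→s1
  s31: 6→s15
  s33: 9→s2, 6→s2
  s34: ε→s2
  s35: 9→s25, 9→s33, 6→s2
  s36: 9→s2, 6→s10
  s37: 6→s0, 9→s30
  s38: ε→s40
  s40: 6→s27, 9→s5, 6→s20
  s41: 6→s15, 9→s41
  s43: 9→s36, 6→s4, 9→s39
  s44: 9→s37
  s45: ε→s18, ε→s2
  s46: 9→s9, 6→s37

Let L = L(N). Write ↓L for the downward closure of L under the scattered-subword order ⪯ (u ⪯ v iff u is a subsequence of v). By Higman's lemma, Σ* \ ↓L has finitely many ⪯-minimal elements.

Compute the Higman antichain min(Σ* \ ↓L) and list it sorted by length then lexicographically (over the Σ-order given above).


A = [6666, 69999, 969699, 969696].

|Q|=48, |F|=21, |δ|=82 (24 ε).
min D↑ (21 st, q0=0, F={17}): 0:9→1,6→2 1:9→1,6→3 2:9→4,6→5 3:9→6,6→7 4:9→8,6→9 5:9→9,6→10 6:9→11,6→12 7:9→13,6→10 8:9→14,6→15 9:9→15,6→16 10:9→16,6→17 11:9→14,6→12 12:9→18,6→19 13:9→15,6→19 14:9→17,6→20 15:9→20,6→19 16:9→19,6→17 17:9→17,6→17 18:9→17,6→17 19:9→18,6→17 20:9→17,6→18 (ε-aug+det+¬).
'6666': N↓-sim [39, 36, 27, 14, 6] end={s18,s2,s25,s34,s45,s6} rej; 4/4 single-dels accept.
'69999': |S_i|=[39, 36, 27, 19, 11, 2] end={s2,s34} ∉↓L; 5/5 del acc.
'969699': N↓-sim [39, 36, 31, 23, 14, 4, 2] end={s2,s34} ∉↓L; 6/6 single-dels accept.
'969696': run [39, 36, 31, 23, 14, 4, 2] end={s2,s34} ∉↓L; 6/6 del acc.
4 obstructions.


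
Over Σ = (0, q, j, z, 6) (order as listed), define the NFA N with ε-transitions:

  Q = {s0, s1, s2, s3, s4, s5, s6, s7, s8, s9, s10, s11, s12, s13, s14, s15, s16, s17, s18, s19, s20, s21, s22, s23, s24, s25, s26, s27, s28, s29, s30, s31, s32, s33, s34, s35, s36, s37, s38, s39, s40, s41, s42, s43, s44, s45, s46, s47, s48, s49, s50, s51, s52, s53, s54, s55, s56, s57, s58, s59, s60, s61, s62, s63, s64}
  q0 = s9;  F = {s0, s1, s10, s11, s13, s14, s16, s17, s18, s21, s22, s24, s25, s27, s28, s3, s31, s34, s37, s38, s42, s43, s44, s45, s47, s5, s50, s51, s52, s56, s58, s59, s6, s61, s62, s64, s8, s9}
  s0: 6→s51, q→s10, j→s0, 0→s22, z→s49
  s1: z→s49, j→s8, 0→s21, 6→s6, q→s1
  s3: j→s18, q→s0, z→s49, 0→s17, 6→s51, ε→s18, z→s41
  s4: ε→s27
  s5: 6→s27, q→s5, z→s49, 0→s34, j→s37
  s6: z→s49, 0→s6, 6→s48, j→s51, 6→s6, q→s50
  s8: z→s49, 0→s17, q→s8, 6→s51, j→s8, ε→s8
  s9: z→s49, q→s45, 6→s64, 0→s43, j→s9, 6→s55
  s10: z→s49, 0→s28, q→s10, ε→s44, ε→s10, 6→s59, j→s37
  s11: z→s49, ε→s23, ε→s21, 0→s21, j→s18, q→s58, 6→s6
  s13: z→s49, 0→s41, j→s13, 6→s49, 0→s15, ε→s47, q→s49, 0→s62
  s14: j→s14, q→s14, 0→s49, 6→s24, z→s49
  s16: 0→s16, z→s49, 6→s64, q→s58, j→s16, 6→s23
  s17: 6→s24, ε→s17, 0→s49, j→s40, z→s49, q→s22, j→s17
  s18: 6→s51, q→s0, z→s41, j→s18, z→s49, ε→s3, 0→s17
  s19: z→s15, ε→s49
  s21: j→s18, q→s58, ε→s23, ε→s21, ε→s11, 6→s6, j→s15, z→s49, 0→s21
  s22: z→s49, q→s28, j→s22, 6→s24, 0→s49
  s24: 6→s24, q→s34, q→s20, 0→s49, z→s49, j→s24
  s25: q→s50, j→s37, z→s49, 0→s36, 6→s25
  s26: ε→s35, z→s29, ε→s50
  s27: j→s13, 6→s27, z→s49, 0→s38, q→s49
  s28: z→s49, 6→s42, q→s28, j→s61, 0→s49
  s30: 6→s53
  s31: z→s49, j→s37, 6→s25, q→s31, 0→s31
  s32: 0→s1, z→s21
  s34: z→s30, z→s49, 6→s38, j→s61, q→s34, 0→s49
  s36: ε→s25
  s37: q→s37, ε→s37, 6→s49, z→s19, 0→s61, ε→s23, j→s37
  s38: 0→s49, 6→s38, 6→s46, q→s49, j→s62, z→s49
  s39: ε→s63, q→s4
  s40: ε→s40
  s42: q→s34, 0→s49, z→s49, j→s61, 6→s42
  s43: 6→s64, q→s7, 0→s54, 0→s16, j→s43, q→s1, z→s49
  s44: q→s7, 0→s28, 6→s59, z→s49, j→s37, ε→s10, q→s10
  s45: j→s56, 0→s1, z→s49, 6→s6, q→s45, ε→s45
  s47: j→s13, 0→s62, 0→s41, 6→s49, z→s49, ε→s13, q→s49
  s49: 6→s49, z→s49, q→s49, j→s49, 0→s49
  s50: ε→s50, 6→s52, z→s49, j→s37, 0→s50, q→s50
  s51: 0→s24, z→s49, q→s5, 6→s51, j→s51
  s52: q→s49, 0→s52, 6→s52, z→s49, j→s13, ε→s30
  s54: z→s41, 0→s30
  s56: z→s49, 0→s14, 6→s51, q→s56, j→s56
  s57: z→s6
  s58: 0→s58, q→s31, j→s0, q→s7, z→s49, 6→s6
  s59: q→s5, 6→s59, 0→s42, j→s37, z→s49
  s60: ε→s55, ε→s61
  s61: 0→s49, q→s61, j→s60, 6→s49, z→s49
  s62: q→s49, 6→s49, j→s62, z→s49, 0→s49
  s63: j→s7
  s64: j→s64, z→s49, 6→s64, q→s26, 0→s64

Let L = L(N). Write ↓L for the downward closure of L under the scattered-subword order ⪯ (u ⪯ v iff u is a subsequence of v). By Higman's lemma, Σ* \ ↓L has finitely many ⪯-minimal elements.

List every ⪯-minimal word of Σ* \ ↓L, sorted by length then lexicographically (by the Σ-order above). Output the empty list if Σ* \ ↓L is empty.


min(Σ*\↓L) = [z, qj00, 6qj6, 6q6q, 00qqj6].

|Q|=65, |F|=38, |δ|=250 (28 ε).
min D↑ (35 st, q0=0, F={3}): 0:0→1,q→2,j→0,z→3,6→4 1:0→5,q→6,j→1,z→3,6→4 2:0→6,q→2,j→7,z→3,6→8 3:0→3,q→3,j→3,z→3,6→3 4:0→4,q→9,j→4,z→3,6→4 5:0→5,q→10,j→5,z→3,6→4 6:0→11,q→6,j→12,z→3,6→8 7:0→13,q→7,j→7,z→3,6→14 8:0→8,q→9,j→14,z→3,6→8 9:0→9,q→9,j→15,z→3,6→16 10:0→10,q→17,j→18,z→3,6→8 11:0→11,q→10,j→19,z→3,6→8 12:0→20,q→12,j→12,z→3,6→14 13:0→3,q→13,j→13,z→3,6→21 14:0→21,q→22,j→14,z→3,6→14 15:0→23,q→15,j→15,z→3,6→3 16:0→16,q→3,j→24,z→3,6→16 17:0→17,q→17,j→15,z→3,6→25 18:0→26,q→27,j→18,z→3,6→14 19:0→20,q→18,j→19,z→3,6→14 20:0→3,q→26,j→20,z→3,6→21 21:0→3,q→28,j→21,z→3,6→21 22:0→28,q→22,j→15,z→3,6→29 23:0→3,q→23,j→23,z→3,6→3 24:0→30,q→3,j→24,z→3,6→3 25:0→25,q→9,j→15,z→3,6→25 26:0→3,q→31,j→26,z→3,6→21 27:0→31,q→27,j→15,z→3,6→32 28:0→3,q→28,j→23,z→3,6→33 29:0→33,q→3,j→24,z→3,6→29 30:0→3,q→3,j→30,z→3,6→3 31:0→3,q→31,j→23,z→3,6→34 32:0→34,q→22,j→15,z→3,6→32 33:0→3,q→3,j→30,z→3,6→33 34:0→3,q→28,j→23,z→3,6→34.
'z': run [57, 7] end={s15,s19,s29,s30,s41,s49,s53} — reject; 1/1 single-dels accept.
'qj00': |S_i|=[57, 52, 37, 20, 1] end={s49} — reject; 4/4 single-dels accept.
'6qj6': |S_i|=[57, 34, 25, 12, 1] end={s49} ∉↓L; 4/4 single-dels accept.
'6q6q': run [57, 34, 25, 12, 1] end={s49} — reject; 4/4 del acc.
'00qqj6': |S_i|=[57, 54, 50, 41, 31, 12, 1] end={s49} ∉↓L; 6/6 del acc.
5 obstructions.


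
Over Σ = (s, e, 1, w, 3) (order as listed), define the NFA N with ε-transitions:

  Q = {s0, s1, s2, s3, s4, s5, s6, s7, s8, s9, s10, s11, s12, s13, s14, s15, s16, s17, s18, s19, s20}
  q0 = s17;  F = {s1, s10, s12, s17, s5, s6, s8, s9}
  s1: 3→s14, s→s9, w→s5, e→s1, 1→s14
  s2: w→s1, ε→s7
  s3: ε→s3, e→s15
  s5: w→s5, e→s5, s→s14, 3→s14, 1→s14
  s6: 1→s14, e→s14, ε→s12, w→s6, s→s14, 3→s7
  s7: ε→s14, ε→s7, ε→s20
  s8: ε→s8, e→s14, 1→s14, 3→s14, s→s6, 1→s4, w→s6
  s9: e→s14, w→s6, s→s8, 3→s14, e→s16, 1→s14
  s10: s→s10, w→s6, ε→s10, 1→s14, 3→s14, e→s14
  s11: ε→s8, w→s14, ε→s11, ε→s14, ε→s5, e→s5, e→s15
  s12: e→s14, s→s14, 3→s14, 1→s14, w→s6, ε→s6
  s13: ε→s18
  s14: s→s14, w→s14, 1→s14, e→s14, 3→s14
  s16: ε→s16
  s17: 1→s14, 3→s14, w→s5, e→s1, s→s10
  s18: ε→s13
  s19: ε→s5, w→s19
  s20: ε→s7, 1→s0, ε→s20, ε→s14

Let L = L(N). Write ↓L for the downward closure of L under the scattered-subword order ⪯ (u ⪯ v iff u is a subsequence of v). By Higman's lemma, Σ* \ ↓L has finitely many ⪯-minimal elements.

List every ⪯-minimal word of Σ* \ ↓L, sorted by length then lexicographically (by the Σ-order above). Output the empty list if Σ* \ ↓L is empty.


|Q|=21, |F|=8, |δ|=74 (20 ε).
min D↑ (8 st, q0=0, F={3}): 0:s→1,e→2,1→3,w→4,3→3 1:s→1,e→3,1→3,w→5,3→3 2:s→6,e→2,1→3,w→4,3→3 3:s→3,e→3,1→3,w→3,3→3 4:s→3,e→4,1→3,w→4,3→3 5:s→3,e→3,1→3,w→5,3→3 6:s→7,e→3,1→3,w→5,3→3 7:s→5,e→3,1→3,w→5,3→3 [Hopcroft].
'1': N↓-sim [14, 3] end={s0,s14,s4} ∉↓L; 1/1 single-dels accept.
'3': N↓-sim [14, 4] end={s0,s14,s20,s7} — reject; 1/1 del acc.
'se': run [14, 11, 2] end={s14,s16} — reject; 2/2 del acc.
'ws': run [14, 7, 1] end={s14} ∉↓L; 2/2 deletions ∈↓L.
'essss': run [14, 12, 10, 8, 6, 1] end={s14} — reject; 5/5 deletions ∈↓L.
5 words, ⪯-incomp.

Antichain: [1, 3, se, ws, essss].


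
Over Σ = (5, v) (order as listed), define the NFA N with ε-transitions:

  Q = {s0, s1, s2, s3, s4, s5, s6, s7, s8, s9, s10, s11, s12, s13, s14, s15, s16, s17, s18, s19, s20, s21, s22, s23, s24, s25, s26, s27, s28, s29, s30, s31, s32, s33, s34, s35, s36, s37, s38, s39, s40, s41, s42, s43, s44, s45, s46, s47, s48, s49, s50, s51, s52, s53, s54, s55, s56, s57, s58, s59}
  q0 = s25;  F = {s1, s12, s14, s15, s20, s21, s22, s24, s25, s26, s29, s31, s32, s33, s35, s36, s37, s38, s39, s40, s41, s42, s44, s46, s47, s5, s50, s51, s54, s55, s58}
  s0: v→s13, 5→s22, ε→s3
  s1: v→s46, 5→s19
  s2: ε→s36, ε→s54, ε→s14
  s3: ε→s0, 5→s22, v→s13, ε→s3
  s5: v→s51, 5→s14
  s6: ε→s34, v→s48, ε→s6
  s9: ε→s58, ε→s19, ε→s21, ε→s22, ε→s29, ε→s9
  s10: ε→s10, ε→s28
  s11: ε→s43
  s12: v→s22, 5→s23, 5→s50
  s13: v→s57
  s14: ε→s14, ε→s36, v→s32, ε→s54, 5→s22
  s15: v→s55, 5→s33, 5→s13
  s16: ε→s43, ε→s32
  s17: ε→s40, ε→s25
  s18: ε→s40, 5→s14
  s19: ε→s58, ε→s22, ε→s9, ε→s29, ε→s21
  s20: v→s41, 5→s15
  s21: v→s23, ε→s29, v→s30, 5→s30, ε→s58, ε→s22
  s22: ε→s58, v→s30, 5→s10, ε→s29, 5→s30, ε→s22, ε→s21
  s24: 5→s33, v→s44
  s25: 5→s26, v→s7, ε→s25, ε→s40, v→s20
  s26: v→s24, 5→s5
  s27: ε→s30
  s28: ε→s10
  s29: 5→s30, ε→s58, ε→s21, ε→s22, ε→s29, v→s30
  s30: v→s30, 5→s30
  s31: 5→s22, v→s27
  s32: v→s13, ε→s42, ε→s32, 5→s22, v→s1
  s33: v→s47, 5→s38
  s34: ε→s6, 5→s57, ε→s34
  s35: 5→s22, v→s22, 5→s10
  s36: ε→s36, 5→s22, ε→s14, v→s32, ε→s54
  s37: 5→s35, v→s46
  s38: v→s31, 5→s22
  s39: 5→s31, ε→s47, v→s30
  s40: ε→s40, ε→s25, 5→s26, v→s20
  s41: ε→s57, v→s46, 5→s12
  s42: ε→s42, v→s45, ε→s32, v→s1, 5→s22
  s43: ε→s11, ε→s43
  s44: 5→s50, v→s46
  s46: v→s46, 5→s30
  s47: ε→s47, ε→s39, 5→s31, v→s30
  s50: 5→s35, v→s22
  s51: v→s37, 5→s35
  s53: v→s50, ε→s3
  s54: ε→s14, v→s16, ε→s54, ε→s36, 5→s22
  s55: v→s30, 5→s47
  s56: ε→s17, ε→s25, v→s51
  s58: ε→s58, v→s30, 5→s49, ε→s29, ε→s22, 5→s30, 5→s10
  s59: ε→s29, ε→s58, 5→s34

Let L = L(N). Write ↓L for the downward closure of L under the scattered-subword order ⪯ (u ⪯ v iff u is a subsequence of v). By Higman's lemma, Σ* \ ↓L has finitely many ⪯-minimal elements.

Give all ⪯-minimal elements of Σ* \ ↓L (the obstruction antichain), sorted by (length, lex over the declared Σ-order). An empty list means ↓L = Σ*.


min(Σ*\↓L) = [v5vv, vvv5, 55555, 5555v, 55v5v5].

|Q|=60, |F|=31, |δ|=158 (73 ε).
min D↑ (24 st, q0=0, F={21}): 0:5→1,v→2 1:5→3,v→4 2:5→5,v→6 3:5→7,v→8 4:5→9,v→10 5:5→9,v→11 6:5→12,v→13 7:5→14,v→15 8:5→16,v→17 9:5→18,v→19 10:5→20,v→13 11:5→19,v→21 12:5→20,v→14 13:5→21,v→13 14:5→21,v→21 15:5→14,v→22 16:5→14,v→14 17:5→16,v→13 18:5→14,v→23 19:5→23,v→21 20:5→16,v→14 21:5→21,v→21 22:5→14,v→13 23:5→14,v→21 (ε-aug+det+¬).
'v5vv': run [46, 39, 24, 15, 3] end={s23,s27,s30} rej; 4/4 del acc.
'vvv5': N↓-sim [46, 39, 27, 12, 4] end={s10,s28,s30,s49} — reject; 4/4 single-dels accept.
'55555': N↓-sim [46, 41, 35, 28, 11, 4] end={s10,s28,s30,s49} ∉↓L; 5/5 del acc.
'5555v': run [46, 41, 35, 28, 11, 2] end={s23,s30} — reject; 5/5 single-dels accept.
'55v5v5': N↓-sim [46, 41, 35, 28, 14, 10, 4] end={s10,s28,s30,s49} — reject; 6/6 del acc.
5 obstructions.


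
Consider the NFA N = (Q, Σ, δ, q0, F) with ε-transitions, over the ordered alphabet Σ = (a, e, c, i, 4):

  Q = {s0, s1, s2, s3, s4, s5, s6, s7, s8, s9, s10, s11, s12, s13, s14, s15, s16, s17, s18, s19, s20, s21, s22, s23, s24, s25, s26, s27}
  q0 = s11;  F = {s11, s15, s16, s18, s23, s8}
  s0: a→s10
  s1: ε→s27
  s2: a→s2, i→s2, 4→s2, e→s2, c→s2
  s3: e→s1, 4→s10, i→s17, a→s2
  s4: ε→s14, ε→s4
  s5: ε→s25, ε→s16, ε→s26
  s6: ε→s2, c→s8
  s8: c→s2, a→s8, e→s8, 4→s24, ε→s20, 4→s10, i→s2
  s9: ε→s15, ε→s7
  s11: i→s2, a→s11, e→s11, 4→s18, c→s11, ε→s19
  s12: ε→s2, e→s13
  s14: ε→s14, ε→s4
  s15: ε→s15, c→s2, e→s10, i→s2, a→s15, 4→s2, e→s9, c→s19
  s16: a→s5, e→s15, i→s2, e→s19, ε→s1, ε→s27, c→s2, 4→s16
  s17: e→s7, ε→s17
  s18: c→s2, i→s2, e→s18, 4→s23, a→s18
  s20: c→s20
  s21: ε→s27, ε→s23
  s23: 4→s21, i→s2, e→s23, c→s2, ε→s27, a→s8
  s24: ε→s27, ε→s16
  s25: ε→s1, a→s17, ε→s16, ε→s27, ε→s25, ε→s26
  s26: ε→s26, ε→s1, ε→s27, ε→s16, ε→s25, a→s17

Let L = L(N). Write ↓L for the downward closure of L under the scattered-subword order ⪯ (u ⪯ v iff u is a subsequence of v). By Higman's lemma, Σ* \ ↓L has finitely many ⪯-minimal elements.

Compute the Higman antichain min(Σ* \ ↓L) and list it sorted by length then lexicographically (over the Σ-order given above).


A = [i, 4c, 44a4e4].

|Q|=28, |F|=6, |δ|=83 (33 ε).
min D↑ (7 st, q0=0, F={1}): 0:a→0,e→0,c→0,i→1,4→2 1:a→1,e→1,c→1,i→1,4→1 2:a→2,e→2,c→1,i→1,4→3 3:a→4,e→3,c→1,i→1,4→3 4:a→4,e→4,c→1,i→1,4→5 5:a→5,e→6,c→1,i→1,4→5 6:a→6,e→6,c→1,i→1,4→1.
'i': N↓-sim [20, 1] end={s2} ∉↓L; 1/1 deletions ∈↓L.
'4c': |S_i|=[20, 19, 3] end={s19,s2,s20} — reject; 2/2 del acc.
'44a4e4': N↓-sim [20, 19, 18, 16, 14, 6, 1] end={s2} ∉↓L; 6/6 single-dels accept.
3 obstructions.


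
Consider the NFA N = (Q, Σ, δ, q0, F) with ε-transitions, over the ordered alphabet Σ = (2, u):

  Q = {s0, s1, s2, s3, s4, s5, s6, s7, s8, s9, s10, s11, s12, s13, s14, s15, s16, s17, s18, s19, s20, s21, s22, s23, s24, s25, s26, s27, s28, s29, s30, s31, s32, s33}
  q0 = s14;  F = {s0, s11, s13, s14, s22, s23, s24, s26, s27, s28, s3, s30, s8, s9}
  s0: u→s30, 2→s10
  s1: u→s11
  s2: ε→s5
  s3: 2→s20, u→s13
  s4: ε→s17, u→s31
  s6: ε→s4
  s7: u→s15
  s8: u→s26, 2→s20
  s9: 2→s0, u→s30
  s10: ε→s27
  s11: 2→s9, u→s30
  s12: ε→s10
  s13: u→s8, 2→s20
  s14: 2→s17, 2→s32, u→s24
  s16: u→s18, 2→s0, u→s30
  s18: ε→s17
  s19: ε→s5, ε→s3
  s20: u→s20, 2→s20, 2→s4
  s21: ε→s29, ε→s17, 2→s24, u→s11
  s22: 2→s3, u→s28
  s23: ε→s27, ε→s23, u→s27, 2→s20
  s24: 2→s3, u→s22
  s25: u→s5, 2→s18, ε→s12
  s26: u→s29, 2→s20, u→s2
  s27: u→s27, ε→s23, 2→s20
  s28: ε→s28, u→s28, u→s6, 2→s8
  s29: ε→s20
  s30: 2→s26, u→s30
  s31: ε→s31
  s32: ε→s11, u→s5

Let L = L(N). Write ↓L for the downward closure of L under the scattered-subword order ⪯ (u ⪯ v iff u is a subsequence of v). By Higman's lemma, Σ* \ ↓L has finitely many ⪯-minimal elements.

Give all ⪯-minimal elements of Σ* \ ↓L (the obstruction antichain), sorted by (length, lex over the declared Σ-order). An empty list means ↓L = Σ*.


|Q|=34, |F|=14, |δ|=63 (18 ε).
min D↑ (14 st, q0=0, F={9}): 0:2→1,u→2 1:2→3,u→4 2:2→5,u→6 3:2→7,u→4 4:2→8,u→4 5:2→9,u→10 6:2→5,u→11 7:2→12,u→4 8:2→9,u→9 9:2→9,u→9 10:2→9,u→13 11:2→13,u→11 12:2→9,u→12 13:2→9,u→8 (ε-aug+det+¬).
'u22': run [24, 18, 11, 4] end={s17,s20,s31,s4} — reject; 3/3 del acc.
'2u2u': N↓-sim [24, 19, 13, 8, 7] end={s17,s2,s20,s29,s31,s4,s5} rej; 4/4 del acc.
'22222': N↓-sim [24, 19, 14, 13, 11, 4] end={s17,s20,s31,s4} rej; 5/5 del acc.
'u2uuuu': run [24, 18, 11, 10, 9, 8, 7] end={s17,s2,s20,s29,s31,s4,s5} rej; 6/6 single-dels accept.
'uuu2uu': N↓-sim [24, 18, 17, 15, 9, 8, 7] end={s17,s2,s20,s29,s31,s4,s5} rej; 6/6 deletions ∈↓L.
5 obstructions.

A = [u22, 2u2u, 22222, u2uuuu, uuu2uu].
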